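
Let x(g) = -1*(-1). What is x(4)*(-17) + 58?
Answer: 41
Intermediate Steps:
x(g) = 1
x(4)*(-17) + 58 = 1*(-17) + 58 = -17 + 58 = 41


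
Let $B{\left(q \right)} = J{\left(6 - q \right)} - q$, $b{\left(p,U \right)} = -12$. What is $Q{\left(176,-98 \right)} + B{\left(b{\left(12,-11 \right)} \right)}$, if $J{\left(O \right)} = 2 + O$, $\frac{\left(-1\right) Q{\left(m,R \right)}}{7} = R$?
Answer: $718$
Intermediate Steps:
$Q{\left(m,R \right)} = - 7 R$
$B{\left(q \right)} = 8 - 2 q$ ($B{\left(q \right)} = \left(2 - \left(-6 + q\right)\right) - q = \left(8 - q\right) - q = 8 - 2 q$)
$Q{\left(176,-98 \right)} + B{\left(b{\left(12,-11 \right)} \right)} = \left(-7\right) \left(-98\right) + \left(8 - -24\right) = 686 + \left(8 + 24\right) = 686 + 32 = 718$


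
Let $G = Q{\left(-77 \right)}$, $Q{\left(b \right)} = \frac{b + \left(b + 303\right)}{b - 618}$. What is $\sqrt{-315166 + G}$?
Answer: $\frac{i \sqrt{152233160705}}{695} \approx 561.4 i$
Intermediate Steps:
$Q{\left(b \right)} = \frac{303 + 2 b}{-618 + b}$ ($Q{\left(b \right)} = \frac{b + \left(303 + b\right)}{-618 + b} = \frac{303 + 2 b}{-618 + b}$)
$G = - \frac{149}{695}$ ($G = \frac{303 + 2 \left(-77\right)}{-618 - 77} = \frac{303 - 154}{-695} = \left(- \frac{1}{695}\right) 149 = - \frac{149}{695} \approx -0.21439$)
$\sqrt{-315166 + G} = \sqrt{-315166 - \frac{149}{695}} = \sqrt{- \frac{219040519}{695}} = \frac{i \sqrt{152233160705}}{695}$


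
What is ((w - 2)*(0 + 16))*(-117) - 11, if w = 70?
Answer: -127307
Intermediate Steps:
((w - 2)*(0 + 16))*(-117) - 11 = ((70 - 2)*(0 + 16))*(-117) - 11 = (68*16)*(-117) - 11 = 1088*(-117) - 11 = -127296 - 11 = -127307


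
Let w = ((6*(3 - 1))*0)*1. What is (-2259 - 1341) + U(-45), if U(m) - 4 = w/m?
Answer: -3596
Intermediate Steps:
w = 0 (w = ((6*2)*0)*1 = (12*0)*1 = 0*1 = 0)
U(m) = 4 (U(m) = 4 + 0/m = 4 + 0 = 4)
(-2259 - 1341) + U(-45) = (-2259 - 1341) + 4 = -3600 + 4 = -3596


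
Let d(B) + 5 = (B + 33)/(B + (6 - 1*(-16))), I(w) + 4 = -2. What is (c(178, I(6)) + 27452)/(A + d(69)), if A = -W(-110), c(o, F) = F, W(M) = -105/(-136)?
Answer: -339671696/57563 ≈ -5900.9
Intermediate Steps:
W(M) = 105/136 (W(M) = -105*(-1/136) = 105/136)
I(w) = -6 (I(w) = -4 - 2 = -6)
d(B) = -5 + (33 + B)/(22 + B) (d(B) = -5 + (B + 33)/(B + (6 - 1*(-16))) = -5 + (33 + B)/(B + (6 + 16)) = -5 + (33 + B)/(B + 22) = -5 + (33 + B)/(22 + B))
A = -105/136 (A = -1*105/136 = -105/136 ≈ -0.77206)
(c(178, I(6)) + 27452)/(A + d(69)) = (-6 + 27452)/(-105/136 + (-77 - 4*69)/(22 + 69)) = 27446/(-105/136 + (-77 - 276)/91) = 27446/(-105/136 + (1/91)*(-353)) = 27446/(-105/136 - 353/91) = 27446/(-57563/12376) = 27446*(-12376/57563) = -339671696/57563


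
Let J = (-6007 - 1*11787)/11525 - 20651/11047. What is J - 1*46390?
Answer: -5906655126343/127316675 ≈ -46393.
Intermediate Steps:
J = -434573093/127316675 (J = (-6007 - 11787)*(1/11525) - 20651*1/11047 = -17794*1/11525 - 20651/11047 = -17794/11525 - 20651/11047 = -434573093/127316675 ≈ -3.4133)
J - 1*46390 = -434573093/127316675 - 1*46390 = -434573093/127316675 - 46390 = -5906655126343/127316675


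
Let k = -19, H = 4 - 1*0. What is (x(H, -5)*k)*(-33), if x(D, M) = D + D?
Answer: 5016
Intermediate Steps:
H = 4 (H = 4 + 0 = 4)
x(D, M) = 2*D
(x(H, -5)*k)*(-33) = ((2*4)*(-19))*(-33) = (8*(-19))*(-33) = -152*(-33) = 5016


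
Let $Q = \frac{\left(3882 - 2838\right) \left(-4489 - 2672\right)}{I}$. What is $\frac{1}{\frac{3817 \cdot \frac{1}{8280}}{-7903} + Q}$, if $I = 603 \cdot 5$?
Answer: $- \frac{4384268280}{10871362756507} \approx -0.00040329$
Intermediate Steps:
$I = 3015$
$Q = - \frac{830676}{335}$ ($Q = \frac{\left(3882 - 2838\right) \left(-4489 - 2672\right)}{3015} = 1044 \left(-7161\right) \frac{1}{3015} = \left(-7476084\right) \frac{1}{3015} = - \frac{830676}{335} \approx -2479.6$)
$\frac{1}{\frac{3817 \cdot \frac{1}{8280}}{-7903} + Q} = \frac{1}{\frac{3817 \cdot \frac{1}{8280}}{-7903} - \frac{830676}{335}} = \frac{1}{3817 \cdot \frac{1}{8280} \left(- \frac{1}{7903}\right) - \frac{830676}{335}} = \frac{1}{\frac{3817}{8280} \left(- \frac{1}{7903}\right) - \frac{830676}{335}} = \frac{1}{- \frac{3817}{65436840} - \frac{830676}{335}} = \frac{1}{- \frac{10871362756507}{4384268280}} = - \frac{4384268280}{10871362756507}$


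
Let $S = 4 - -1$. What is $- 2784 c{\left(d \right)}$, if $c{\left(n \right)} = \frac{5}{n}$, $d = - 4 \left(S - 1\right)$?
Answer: $870$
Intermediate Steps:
$S = 5$ ($S = 4 + 1 = 5$)
$d = -16$ ($d = - 4 \left(5 - 1\right) = \left(-4\right) 4 = -16$)
$- 2784 c{\left(d \right)} = - 2784 \frac{5}{-16} = - 2784 \cdot 5 \left(- \frac{1}{16}\right) = \left(-2784\right) \left(- \frac{5}{16}\right) = 870$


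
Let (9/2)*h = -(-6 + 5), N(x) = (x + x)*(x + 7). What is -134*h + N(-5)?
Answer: -448/9 ≈ -49.778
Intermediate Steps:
N(x) = 2*x*(7 + x) (N(x) = (2*x)*(7 + x) = 2*x*(7 + x))
h = 2/9 (h = 2*(-(-6 + 5))/9 = 2*(-1*(-1))/9 = (2/9)*1 = 2/9 ≈ 0.22222)
-134*h + N(-5) = -134*2/9 + 2*(-5)*(7 - 5) = -268/9 + 2*(-5)*2 = -268/9 - 20 = -448/9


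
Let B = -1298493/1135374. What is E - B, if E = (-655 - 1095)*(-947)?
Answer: 627199953331/378458 ≈ 1.6573e+6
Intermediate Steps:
B = -432831/378458 (B = -1298493*1/1135374 = -432831/378458 ≈ -1.1437)
E = 1657250 (E = -1750*(-947) = 1657250)
E - B = 1657250 - 1*(-432831/378458) = 1657250 + 432831/378458 = 627199953331/378458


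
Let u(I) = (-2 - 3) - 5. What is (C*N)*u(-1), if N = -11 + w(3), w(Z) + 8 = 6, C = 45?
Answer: 5850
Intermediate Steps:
w(Z) = -2 (w(Z) = -8 + 6 = -2)
u(I) = -10 (u(I) = -5 - 5 = -10)
N = -13 (N = -11 - 2 = -13)
(C*N)*u(-1) = (45*(-13))*(-10) = -585*(-10) = 5850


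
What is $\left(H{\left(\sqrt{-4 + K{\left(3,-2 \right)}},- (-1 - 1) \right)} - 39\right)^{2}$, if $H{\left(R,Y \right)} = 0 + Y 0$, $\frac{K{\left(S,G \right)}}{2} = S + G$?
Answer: $1521$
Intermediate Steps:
$K{\left(S,G \right)} = 2 G + 2 S$ ($K{\left(S,G \right)} = 2 \left(S + G\right) = 2 \left(G + S\right) = 2 G + 2 S$)
$H{\left(R,Y \right)} = 0$ ($H{\left(R,Y \right)} = 0 + 0 = 0$)
$\left(H{\left(\sqrt{-4 + K{\left(3,-2 \right)}},- (-1 - 1) \right)} - 39\right)^{2} = \left(0 - 39\right)^{2} = \left(-39\right)^{2} = 1521$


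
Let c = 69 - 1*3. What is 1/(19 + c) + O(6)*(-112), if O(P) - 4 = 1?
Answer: -47599/85 ≈ -559.99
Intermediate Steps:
c = 66 (c = 69 - 3 = 66)
O(P) = 5 (O(P) = 4 + 1 = 5)
1/(19 + c) + O(6)*(-112) = 1/(19 + 66) + 5*(-112) = 1/85 - 560 = -47599/85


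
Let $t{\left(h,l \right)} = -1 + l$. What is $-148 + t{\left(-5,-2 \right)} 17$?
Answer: $-199$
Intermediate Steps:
$-148 + t{\left(-5,-2 \right)} 17 = -148 + \left(-1 - 2\right) 17 = -148 - 51 = -199$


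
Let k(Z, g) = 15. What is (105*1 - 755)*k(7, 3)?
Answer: -9750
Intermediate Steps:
(105*1 - 755)*k(7, 3) = (105*1 - 755)*15 = (105 - 755)*15 = -650*15 = -9750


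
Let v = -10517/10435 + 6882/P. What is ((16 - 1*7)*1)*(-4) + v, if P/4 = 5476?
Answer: -113337937/3088760 ≈ -36.694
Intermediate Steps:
P = 21904 (P = 4*5476 = 21904)
v = -2142577/3088760 (v = -10517/10435 + 6882/21904 = -10517*1/10435 + 6882*(1/21904) = -10517/10435 + 93/296 = -2142577/3088760 ≈ -0.69367)
((16 - 1*7)*1)*(-4) + v = ((16 - 1*7)*1)*(-4) - 2142577/3088760 = ((16 - 7)*1)*(-4) - 2142577/3088760 = (9*1)*(-4) - 2142577/3088760 = 9*(-4) - 2142577/3088760 = -36 - 2142577/3088760 = -113337937/3088760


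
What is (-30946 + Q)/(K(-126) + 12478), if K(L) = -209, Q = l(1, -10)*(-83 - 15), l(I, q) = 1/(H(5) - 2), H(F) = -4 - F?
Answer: -340308/134959 ≈ -2.5216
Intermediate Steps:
l(I, q) = -1/11 (l(I, q) = 1/((-4 - 1*5) - 2) = 1/((-4 - 5) - 2) = 1/(-9 - 2) = 1/(-11) = -1/11)
Q = 98/11 (Q = -(-83 - 15)/11 = -1/11*(-98) = 98/11 ≈ 8.9091)
(-30946 + Q)/(K(-126) + 12478) = (-30946 + 98/11)/(-209 + 12478) = -340308/11/12269 = -340308/11*1/12269 = -340308/134959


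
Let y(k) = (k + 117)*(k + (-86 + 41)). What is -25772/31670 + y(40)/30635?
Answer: -81438617/97021045 ≈ -0.83939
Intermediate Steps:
y(k) = (-45 + k)*(117 + k) (y(k) = (117 + k)*(k - 45) = (117 + k)*(-45 + k) = (-45 + k)*(117 + k))
-25772/31670 + y(40)/30635 = -25772/31670 + (-5265 + 40² + 72*40)/30635 = -25772*1/31670 + (-5265 + 1600 + 2880)*(1/30635) = -12886/15835 - 785*1/30635 = -12886/15835 - 157/6127 = -81438617/97021045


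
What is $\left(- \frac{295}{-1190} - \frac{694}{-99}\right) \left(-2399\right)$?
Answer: $- \frac{410260187}{23562} \approx -17412.0$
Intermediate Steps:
$\left(- \frac{295}{-1190} - \frac{694}{-99}\right) \left(-2399\right) = \left(\left(-295\right) \left(- \frac{1}{1190}\right) - - \frac{694}{99}\right) \left(-2399\right) = \left(\frac{59}{238} + \frac{694}{99}\right) \left(-2399\right) = \frac{171013}{23562} \left(-2399\right) = - \frac{410260187}{23562}$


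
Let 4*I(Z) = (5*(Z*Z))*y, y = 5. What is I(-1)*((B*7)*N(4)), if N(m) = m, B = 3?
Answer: 525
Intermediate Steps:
I(Z) = 25*Z**2/4 (I(Z) = ((5*(Z*Z))*5)/4 = ((5*Z**2)*5)/4 = (25*Z**2)/4 = 25*Z**2/4)
I(-1)*((B*7)*N(4)) = ((25/4)*(-1)**2)*((3*7)*4) = ((25/4)*1)*(21*4) = (25/4)*84 = 525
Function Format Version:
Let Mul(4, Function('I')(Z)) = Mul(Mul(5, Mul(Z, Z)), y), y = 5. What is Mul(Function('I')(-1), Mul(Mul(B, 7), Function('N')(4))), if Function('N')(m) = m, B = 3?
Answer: 525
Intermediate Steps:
Function('I')(Z) = Mul(Rational(25, 4), Pow(Z, 2)) (Function('I')(Z) = Mul(Rational(1, 4), Mul(Mul(5, Mul(Z, Z)), 5)) = Mul(Rational(1, 4), Mul(Mul(5, Pow(Z, 2)), 5)) = Mul(Rational(1, 4), Mul(25, Pow(Z, 2))) = Mul(Rational(25, 4), Pow(Z, 2)))
Mul(Function('I')(-1), Mul(Mul(B, 7), Function('N')(4))) = Mul(Mul(Rational(25, 4), Pow(-1, 2)), Mul(Mul(3, 7), 4)) = Mul(Mul(Rational(25, 4), 1), Mul(21, 4)) = Mul(Rational(25, 4), 84) = 525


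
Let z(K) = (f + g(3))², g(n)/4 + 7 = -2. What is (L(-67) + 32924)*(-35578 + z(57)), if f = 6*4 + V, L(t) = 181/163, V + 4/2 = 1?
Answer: -190032773337/163 ≈ -1.1658e+9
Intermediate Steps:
V = -1 (V = -2 + 1 = -1)
g(n) = -36 (g(n) = -28 + 4*(-2) = -28 - 8 = -36)
L(t) = 181/163 (L(t) = 181*(1/163) = 181/163)
f = 23 (f = 6*4 - 1 = 24 - 1 = 23)
z(K) = 169 (z(K) = (23 - 36)² = (-13)² = 169)
(L(-67) + 32924)*(-35578 + z(57)) = (181/163 + 32924)*(-35578 + 169) = (5366793/163)*(-35409) = -190032773337/163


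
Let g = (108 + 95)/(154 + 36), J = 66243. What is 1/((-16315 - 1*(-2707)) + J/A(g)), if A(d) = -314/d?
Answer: -59660/825300609 ≈ -7.2289e-5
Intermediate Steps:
g = 203/190 ≈ 1.0684
1/((-16315 - 1*(-2707)) + J/A(g)) = 1/((-16315 - 1*(-2707)) + 66243/((-314/203/190))) = 1/((-16315 + 2707) + 66243/((-314*190/203))) = 1/(-13608 + 66243/(-59660/203)) = 1/(-13608 + 66243*(-203/59660)) = 1/(-13608 - 13447329/59660) = 1/(-825300609/59660) = -59660/825300609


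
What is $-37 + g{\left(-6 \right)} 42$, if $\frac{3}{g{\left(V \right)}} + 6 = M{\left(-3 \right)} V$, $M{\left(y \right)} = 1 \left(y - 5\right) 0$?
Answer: $-58$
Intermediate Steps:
$M{\left(y \right)} = 0$ ($M{\left(y \right)} = 1 \left(-5 + y\right) 0 = \left(-5 + y\right) 0 = 0$)
$g{\left(V \right)} = - \frac{1}{2}$ ($g{\left(V \right)} = \frac{3}{-6 + 0 V} = \frac{3}{-6 + 0} = \frac{3}{-6} = 3 \left(- \frac{1}{6}\right) = - \frac{1}{2}$)
$-37 + g{\left(-6 \right)} 42 = -37 - 21 = -58$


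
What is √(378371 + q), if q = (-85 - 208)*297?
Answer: 5*√11654 ≈ 539.77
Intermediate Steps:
q = -87021 (q = -293*297 = -87021)
√(378371 + q) = √(378371 - 87021) = √291350 = 5*√11654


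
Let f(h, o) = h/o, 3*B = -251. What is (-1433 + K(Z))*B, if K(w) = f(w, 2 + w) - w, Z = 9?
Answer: 3979103/33 ≈ 1.2058e+5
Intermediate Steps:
B = -251/3 (B = (⅓)*(-251) = -251/3 ≈ -83.667)
K(w) = -w + w/(2 + w) (K(w) = w/(2 + w) - w = -w + w/(2 + w))
(-1433 + K(Z))*B = (-1433 + 9*(-1 - 1*9)/(2 + 9))*(-251/3) = (-1433 + 9*(-1 - 9)/11)*(-251/3) = (-1433 + 9*(1/11)*(-10))*(-251/3) = (-1433 - 90/11)*(-251/3) = -15853/11*(-251/3) = 3979103/33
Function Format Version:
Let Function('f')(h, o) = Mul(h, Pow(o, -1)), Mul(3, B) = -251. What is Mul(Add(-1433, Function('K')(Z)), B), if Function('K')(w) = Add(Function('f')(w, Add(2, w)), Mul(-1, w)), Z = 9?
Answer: Rational(3979103, 33) ≈ 1.2058e+5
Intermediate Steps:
B = Rational(-251, 3) (B = Mul(Rational(1, 3), -251) = Rational(-251, 3) ≈ -83.667)
Function('K')(w) = Add(Mul(-1, w), Mul(w, Pow(Add(2, w), -1))) (Function('K')(w) = Add(Mul(w, Pow(Add(2, w), -1)), Mul(-1, w)) = Add(Mul(-1, w), Mul(w, Pow(Add(2, w), -1))))
Mul(Add(-1433, Function('K')(Z)), B) = Mul(Add(-1433, Mul(9, Pow(Add(2, 9), -1), Add(-1, Mul(-1, 9)))), Rational(-251, 3)) = Mul(Add(-1433, Mul(9, Pow(11, -1), Add(-1, -9))), Rational(-251, 3)) = Mul(Add(-1433, Mul(9, Rational(1, 11), -10)), Rational(-251, 3)) = Mul(Add(-1433, Rational(-90, 11)), Rational(-251, 3)) = Mul(Rational(-15853, 11), Rational(-251, 3)) = Rational(3979103, 33)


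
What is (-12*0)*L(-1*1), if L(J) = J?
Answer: 0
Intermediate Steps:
(-12*0)*L(-1*1) = (-12*0)*(-1*1) = 0*(-1) = 0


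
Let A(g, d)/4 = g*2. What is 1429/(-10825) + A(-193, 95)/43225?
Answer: -3139293/18716425 ≈ -0.16773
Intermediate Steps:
A(g, d) = 8*g (A(g, d) = 4*(g*2) = 4*(2*g) = 8*g)
1429/(-10825) + A(-193, 95)/43225 = 1429/(-10825) + (8*(-193))/43225 = 1429*(-1/10825) - 1544*1/43225 = -1429/10825 - 1544/43225 = -3139293/18716425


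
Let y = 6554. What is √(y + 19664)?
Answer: √26218 ≈ 161.92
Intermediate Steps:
√(y + 19664) = √(6554 + 19664) = √26218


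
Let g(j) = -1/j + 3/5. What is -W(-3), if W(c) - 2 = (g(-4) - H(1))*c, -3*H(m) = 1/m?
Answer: 31/20 ≈ 1.5500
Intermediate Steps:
g(j) = ⅗ - 1/j (g(j) = -1/j + 3*(⅕) = -1/j + ⅗ = ⅗ - 1/j)
H(m) = -1/(3*m)
W(c) = 2 + 71*c/60 (W(c) = 2 + ((⅗ - 1/(-4)) - (-1)/(3*1))*c = 2 + ((⅗ - 1*(-¼)) - (-1)/3)*c = 2 + ((⅗ + ¼) - 1*(-⅓))*c = 2 + (17/20 + ⅓)*c = 2 + 71*c/60)
-W(-3) = -(2 + (71/60)*(-3)) = -(2 - 71/20) = -1*(-31/20) = 31/20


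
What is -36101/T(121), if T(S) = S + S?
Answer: -36101/242 ≈ -149.18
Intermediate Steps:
T(S) = 2*S
-36101/T(121) = -36101/(2*121) = -36101/242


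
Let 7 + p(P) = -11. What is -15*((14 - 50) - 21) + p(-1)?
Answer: 837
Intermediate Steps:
p(P) = -18 (p(P) = -7 - 11 = -18)
-15*((14 - 50) - 21) + p(-1) = -15*((14 - 50) - 21) - 18 = -15*(-36 - 21) - 18 = -15*(-57) - 18 = 855 - 18 = 837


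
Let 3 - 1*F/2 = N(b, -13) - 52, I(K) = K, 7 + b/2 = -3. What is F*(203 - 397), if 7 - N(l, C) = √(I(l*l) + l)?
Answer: -18624 - 776*√95 ≈ -26188.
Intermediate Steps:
b = -20 (b = -14 + 2*(-3) = -14 - 6 = -20)
N(l, C) = 7 - √(l + l²) (N(l, C) = 7 - √(l*l + l) = 7 - √(l² + l) = 7 - √(l + l²))
F = 96 + 4*√95 (F = 6 - 2*((7 - √(-20*(1 - 20))) - 52) = 6 - 2*((7 - √(-20*(-19))) - 52) = 6 - 2*((7 - √380) - 52) = 6 - 2*((7 - 2*√95) - 52) = 6 - 2*(-45 - 2*√95) = 6 + (90 + 4*√95) = 96 + 4*√95 ≈ 134.99)
F*(203 - 397) = (96 + 4*√95)*(203 - 397) = (96 + 4*√95)*(-194) = -18624 - 776*√95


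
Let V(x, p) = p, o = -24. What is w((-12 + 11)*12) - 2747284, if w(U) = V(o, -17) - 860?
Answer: -2748161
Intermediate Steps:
w(U) = -877 (w(U) = -17 - 860 = -877)
w((-12 + 11)*12) - 2747284 = -877 - 2747284 = -2748161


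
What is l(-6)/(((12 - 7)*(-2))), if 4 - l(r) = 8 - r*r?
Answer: -16/5 ≈ -3.2000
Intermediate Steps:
l(r) = -4 + r² (l(r) = 4 - (8 - r*r) = 4 - (8 - r²) = 4 + (-8 + r²) = -4 + r²)
l(-6)/(((12 - 7)*(-2))) = (-4 + (-6)²)/(((12 - 7)*(-2))) = (-4 + 36)/((5*(-2))) = 32/(-10) = 32*(-⅒) = -16/5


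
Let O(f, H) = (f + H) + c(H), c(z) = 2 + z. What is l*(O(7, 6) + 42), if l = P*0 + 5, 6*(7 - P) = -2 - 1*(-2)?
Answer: 315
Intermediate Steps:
O(f, H) = 2 + f + 2*H (O(f, H) = (f + H) + (2 + H) = (H + f) + (2 + H) = 2 + f + 2*H)
P = 7 (P = 7 - (-2 - 1*(-2))/6 = 7 - (-2 + 2)/6 = 7 - ⅙*0 = 7 + 0 = 7)
l = 5 (l = 7*0 + 5 = 0 + 5 = 5)
l*(O(7, 6) + 42) = 5*((2 + 7 + 2*6) + 42) = 5*((2 + 7 + 12) + 42) = 5*(21 + 42) = 5*63 = 315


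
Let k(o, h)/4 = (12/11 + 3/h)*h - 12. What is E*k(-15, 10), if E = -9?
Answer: -756/11 ≈ -68.727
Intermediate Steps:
k(o, h) = -48 + 4*h*(12/11 + 3/h) (k(o, h) = 4*((12/11 + 3/h)*h - 12) = 4*(h*(12/11 + 3/h) - 12) = 4*(-12 + h*(12/11 + 3/h)) = -48 + 4*h*(12/11 + 3/h))
E*k(-15, 10) = -9*(-36 + (48/11)*10) = -9*(-36 + 480/11) = -9*84/11 = -756/11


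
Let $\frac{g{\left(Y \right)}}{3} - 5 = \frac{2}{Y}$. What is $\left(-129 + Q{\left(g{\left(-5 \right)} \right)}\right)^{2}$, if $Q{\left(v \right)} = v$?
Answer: $\frac{331776}{25} \approx 13271.0$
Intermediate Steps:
$g{\left(Y \right)} = 15 + \frac{6}{Y}$ ($g{\left(Y \right)} = 15 + 3 \frac{2}{Y} = 15 + \frac{6}{Y}$)
$\left(-129 + Q{\left(g{\left(-5 \right)} \right)}\right)^{2} = \left(-129 + \left(15 + \frac{6}{-5}\right)\right)^{2} = \left(-129 + \left(15 + 6 \left(- \frac{1}{5}\right)\right)\right)^{2} = \left(-129 + \left(15 - \frac{6}{5}\right)\right)^{2} = \left(-129 + \frac{69}{5}\right)^{2} = \left(- \frac{576}{5}\right)^{2} = \frac{331776}{25}$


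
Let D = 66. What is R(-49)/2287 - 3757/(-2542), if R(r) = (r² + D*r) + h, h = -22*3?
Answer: 6307001/5813554 ≈ 1.0849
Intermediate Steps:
h = -66
R(r) = -66 + r² + 66*r (R(r) = (r² + 66*r) - 66 = -66 + r² + 66*r)
R(-49)/2287 - 3757/(-2542) = (-66 + (-49)² + 66*(-49))/2287 - 3757/(-2542) = (-66 + 2401 - 3234)*(1/2287) - 3757*(-1/2542) = -899*1/2287 + 3757/2542 = -899/2287 + 3757/2542 = 6307001/5813554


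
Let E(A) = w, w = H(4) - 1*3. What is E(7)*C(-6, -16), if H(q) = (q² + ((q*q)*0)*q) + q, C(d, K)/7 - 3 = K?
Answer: -1547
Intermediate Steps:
C(d, K) = 21 + 7*K
H(q) = q + q² (H(q) = (q² + (q²*0)*q) + q = (q² + 0*q) + q = (q² + 0) + q = q² + q = q + q²)
w = 17 (w = 4*(1 + 4) - 1*3 = 4*5 - 3 = 20 - 3 = 17)
E(A) = 17
E(7)*C(-6, -16) = 17*(21 + 7*(-16)) = 17*(21 - 112) = 17*(-91) = -1547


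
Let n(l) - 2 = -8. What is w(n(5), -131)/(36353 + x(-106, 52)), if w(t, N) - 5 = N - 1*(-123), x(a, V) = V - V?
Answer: -3/36353 ≈ -8.2524e-5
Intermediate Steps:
n(l) = -6 (n(l) = 2 - 8 = -6)
x(a, V) = 0
w(t, N) = 128 + N (w(t, N) = 5 + (N - 1*(-123)) = 5 + (N + 123) = 5 + (123 + N) = 128 + N)
w(n(5), -131)/(36353 + x(-106, 52)) = (128 - 131)/(36353 + 0) = -3/36353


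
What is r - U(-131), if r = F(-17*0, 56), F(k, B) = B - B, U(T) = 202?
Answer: -202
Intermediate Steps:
F(k, B) = 0
r = 0
r - U(-131) = 0 - 1*202 = 0 - 202 = -202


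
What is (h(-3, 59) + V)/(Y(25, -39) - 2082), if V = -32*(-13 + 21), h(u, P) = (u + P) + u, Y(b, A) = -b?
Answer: 29/301 ≈ 0.096346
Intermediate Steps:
h(u, P) = P + 2*u (h(u, P) = (P + u) + u = P + 2*u)
V = -256 (V = -32*8 = -256)
(h(-3, 59) + V)/(Y(25, -39) - 2082) = ((59 + 2*(-3)) - 256)/(-1*25 - 2082) = ((59 - 6) - 256)/(-25 - 2082) = (53 - 256)/(-2107) = -203*(-1/2107) = 29/301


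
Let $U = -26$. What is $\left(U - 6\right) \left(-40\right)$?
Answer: $1280$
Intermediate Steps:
$\left(U - 6\right) \left(-40\right) = \left(-26 - 6\right) \left(-40\right) = \left(-32\right) \left(-40\right) = 1280$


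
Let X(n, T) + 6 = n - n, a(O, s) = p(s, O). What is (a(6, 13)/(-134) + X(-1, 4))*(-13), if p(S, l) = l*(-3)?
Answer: 5109/67 ≈ 76.254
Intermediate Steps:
p(S, l) = -3*l
a(O, s) = -3*O
X(n, T) = -6 (X(n, T) = -6 + (n - n) = -6 + 0 = -6)
(a(6, 13)/(-134) + X(-1, 4))*(-13) = (-3*6/(-134) - 6)*(-13) = (-18*(-1/134) - 6)*(-13) = (9/67 - 6)*(-13) = -393/67*(-13) = 5109/67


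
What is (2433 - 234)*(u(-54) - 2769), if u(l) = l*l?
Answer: 323253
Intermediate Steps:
u(l) = l²
(2433 - 234)*(u(-54) - 2769) = (2433 - 234)*((-54)² - 2769) = 2199*(2916 - 2769) = 2199*147 = 323253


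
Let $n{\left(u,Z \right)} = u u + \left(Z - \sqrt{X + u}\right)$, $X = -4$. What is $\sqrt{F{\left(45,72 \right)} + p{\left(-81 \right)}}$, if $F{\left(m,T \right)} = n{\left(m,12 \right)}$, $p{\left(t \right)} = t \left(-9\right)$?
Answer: $\sqrt{2766 - \sqrt{41}} \approx 52.532$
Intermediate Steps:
$n{\left(u,Z \right)} = Z + u^{2} - \sqrt{-4 + u}$ ($n{\left(u,Z \right)} = u u + \left(Z - \sqrt{-4 + u}\right) = u^{2} + \left(Z - \sqrt{-4 + u}\right) = Z + u^{2} - \sqrt{-4 + u}$)
$p{\left(t \right)} = - 9 t$
$F{\left(m,T \right)} = 12 + m^{2} - \sqrt{-4 + m}$
$\sqrt{F{\left(45,72 \right)} + p{\left(-81 \right)}} = \sqrt{\left(12 + 45^{2} - \sqrt{-4 + 45}\right) - -729} = \sqrt{\left(12 + 2025 - \sqrt{41}\right) + 729} = \sqrt{\left(2037 - \sqrt{41}\right) + 729} = \sqrt{2766 - \sqrt{41}}$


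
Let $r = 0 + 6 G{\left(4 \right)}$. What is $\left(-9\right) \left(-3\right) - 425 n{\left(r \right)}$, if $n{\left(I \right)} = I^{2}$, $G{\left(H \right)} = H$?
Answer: $-244773$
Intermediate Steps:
$r = 24$ ($r = 0 + 6 \cdot 4 = 0 + 24 = 24$)
$\left(-9\right) \left(-3\right) - 425 n{\left(r \right)} = \left(-9\right) \left(-3\right) - 425 \cdot 24^{2} = 27 - 244800 = -244773$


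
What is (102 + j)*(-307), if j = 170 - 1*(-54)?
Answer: -100082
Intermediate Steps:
j = 224 (j = 170 + 54 = 224)
(102 + j)*(-307) = (102 + 224)*(-307) = 326*(-307) = -100082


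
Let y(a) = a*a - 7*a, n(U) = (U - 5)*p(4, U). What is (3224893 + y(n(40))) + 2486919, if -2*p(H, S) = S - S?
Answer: 5711812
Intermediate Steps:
p(H, S) = 0 (p(H, S) = -(S - S)/2 = -1/2*0 = 0)
n(U) = 0 (n(U) = (U - 5)*0 = (-5 + U)*0 = 0)
y(a) = a**2 - 7*a
(3224893 + y(n(40))) + 2486919 = (3224893 + 0*(-7 + 0)) + 2486919 = (3224893 + 0*(-7)) + 2486919 = (3224893 + 0) + 2486919 = 3224893 + 2486919 = 5711812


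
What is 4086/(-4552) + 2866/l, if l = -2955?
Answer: -12560081/6725580 ≈ -1.8675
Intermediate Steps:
4086/(-4552) + 2866/l = 4086/(-4552) + 2866/(-2955) = 4086*(-1/4552) + 2866*(-1/2955) = -2043/2276 - 2866/2955 = -12560081/6725580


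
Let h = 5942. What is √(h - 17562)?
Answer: 2*I*√2905 ≈ 107.8*I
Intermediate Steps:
√(h - 17562) = √(5942 - 17562) = √(-11620) = 2*I*√2905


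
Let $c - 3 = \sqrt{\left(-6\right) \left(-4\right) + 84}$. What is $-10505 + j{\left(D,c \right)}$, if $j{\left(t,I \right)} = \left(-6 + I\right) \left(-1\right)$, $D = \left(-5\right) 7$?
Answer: $-10502 - 6 \sqrt{3} \approx -10512.0$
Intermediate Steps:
$D = -35$
$c = 3 + 6 \sqrt{3}$ ($c = 3 + \sqrt{\left(-6\right) \left(-4\right) + 84} = 3 + \sqrt{24 + 84} = 3 + \sqrt{108} = 3 + 6 \sqrt{3} \approx 13.392$)
$j{\left(t,I \right)} = 6 - I$
$-10505 + j{\left(D,c \right)} = -10505 + \left(6 - \left(3 + 6 \sqrt{3}\right)\right) = -10505 + \left(3 - 6 \sqrt{3}\right) = -10502 - 6 \sqrt{3}$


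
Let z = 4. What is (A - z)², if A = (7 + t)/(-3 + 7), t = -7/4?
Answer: 1849/256 ≈ 7.2227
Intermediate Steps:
t = -7/4 (t = -7*¼ = -7/4 ≈ -1.7500)
A = 21/16 (A = (7 - 7/4)/(-3 + 7) = (21/4)/4 = (21/4)*(¼) = 21/16 ≈ 1.3125)
(A - z)² = (21/16 - 1*4)² = (21/16 - 4)² = (-43/16)² = 1849/256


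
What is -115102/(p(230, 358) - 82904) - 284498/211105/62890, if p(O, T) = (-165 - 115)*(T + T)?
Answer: 382014704175167/940579370358700 ≈ 0.40615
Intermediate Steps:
p(O, T) = -560*T
-115102/(p(230, 358) - 82904) - 284498/211105/62890 = -115102/(-560*358 - 82904) - 284498/211105/62890 = -115102/(-200480 - 82904) - 284498*1/211105*(1/62890) = -115102/(-283384) - 284498/211105*1/62890 = -115102*(-1/283384) - 142249/6638196725 = 57551/141692 - 142249/6638196725 = 382014704175167/940579370358700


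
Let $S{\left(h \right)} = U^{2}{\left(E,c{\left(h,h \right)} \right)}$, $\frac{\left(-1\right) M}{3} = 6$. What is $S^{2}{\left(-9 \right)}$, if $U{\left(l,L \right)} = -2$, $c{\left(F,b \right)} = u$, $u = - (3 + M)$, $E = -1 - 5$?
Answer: $16$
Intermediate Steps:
$M = -18$ ($M = \left(-3\right) 6 = -18$)
$E = -6$
$u = 15$ ($u = - (3 - 18) = \left(-1\right) \left(-15\right) = 15$)
$c{\left(F,b \right)} = 15$
$S{\left(h \right)} = 4$ ($S{\left(h \right)} = \left(-2\right)^{2} = 4$)
$S^{2}{\left(-9 \right)} = 4^{2} = 16$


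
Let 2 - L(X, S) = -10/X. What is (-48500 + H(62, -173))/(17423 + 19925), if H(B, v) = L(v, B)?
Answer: -2097541/1615301 ≈ -1.2985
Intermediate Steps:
L(X, S) = 2 + 10/X (L(X, S) = 2 - (-10)/X = 2 + 10/X)
H(B, v) = 2 + 10/v
(-48500 + H(62, -173))/(17423 + 19925) = (-48500 + (2 + 10/(-173)))/(17423 + 19925) = (-48500 + (2 + 10*(-1/173)))/37348 = (-48500 + (2 - 10/173))*(1/37348) = (-48500 + 336/173)*(1/37348) = -8390164/173*1/37348 = -2097541/1615301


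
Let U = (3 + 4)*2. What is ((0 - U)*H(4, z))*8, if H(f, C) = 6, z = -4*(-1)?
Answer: -672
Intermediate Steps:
z = 4
U = 14 (U = 7*2 = 14)
((0 - U)*H(4, z))*8 = ((0 - 1*14)*6)*8 = ((0 - 14)*6)*8 = -14*6*8 = -84*8 = -672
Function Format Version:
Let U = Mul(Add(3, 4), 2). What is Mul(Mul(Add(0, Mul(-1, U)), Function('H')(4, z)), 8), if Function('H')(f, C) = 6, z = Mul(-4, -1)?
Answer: -672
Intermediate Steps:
z = 4
U = 14 (U = Mul(7, 2) = 14)
Mul(Mul(Add(0, Mul(-1, U)), Function('H')(4, z)), 8) = Mul(Mul(Add(0, Mul(-1, 14)), 6), 8) = Mul(Mul(Add(0, -14), 6), 8) = Mul(Mul(-14, 6), 8) = Mul(-84, 8) = -672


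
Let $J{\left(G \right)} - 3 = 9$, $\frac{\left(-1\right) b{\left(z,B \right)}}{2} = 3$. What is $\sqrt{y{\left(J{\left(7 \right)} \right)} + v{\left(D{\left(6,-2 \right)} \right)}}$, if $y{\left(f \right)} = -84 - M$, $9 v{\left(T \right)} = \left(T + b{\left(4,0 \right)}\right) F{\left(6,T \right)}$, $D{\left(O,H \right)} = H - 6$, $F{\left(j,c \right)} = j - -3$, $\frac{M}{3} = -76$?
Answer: $\sqrt{130} \approx 11.402$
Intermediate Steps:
$M = -228$ ($M = 3 \left(-76\right) = -228$)
$b{\left(z,B \right)} = -6$ ($b{\left(z,B \right)} = \left(-2\right) 3 = -6$)
$J{\left(G \right)} = 12$ ($J{\left(G \right)} = 3 + 9 = 12$)
$F{\left(j,c \right)} = 3 + j$ ($F{\left(j,c \right)} = j + 3 = 3 + j$)
$D{\left(O,H \right)} = -6 + H$ ($D{\left(O,H \right)} = H - 6 = -6 + H$)
$v{\left(T \right)} = -6 + T$ ($v{\left(T \right)} = \frac{\left(T - 6\right) \left(3 + 6\right)}{9} = \frac{\left(-6 + T\right) 9}{9} = \frac{-54 + 9 T}{9} = -6 + T$)
$y{\left(f \right)} = 144$ ($y{\left(f \right)} = -84 - -228 = -84 + 228 = 144$)
$\sqrt{y{\left(J{\left(7 \right)} \right)} + v{\left(D{\left(6,-2 \right)} \right)}} = \sqrt{144 - 14} = \sqrt{130}$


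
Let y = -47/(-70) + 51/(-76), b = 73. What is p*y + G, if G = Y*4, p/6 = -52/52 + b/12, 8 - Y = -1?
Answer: 191581/5320 ≈ 36.011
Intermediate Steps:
Y = 9 (Y = 8 - 1*(-1) = 8 + 1 = 9)
y = 1/2660 (y = -47*(-1/70) + 51*(-1/76) = 47/70 - 51/76 = 1/2660 ≈ 0.00037594)
p = 61/2 (p = 6*(-52/52 + 73/12) = 6*(-52*1/52 + 73*(1/12)) = 6*(-1 + 73/12) = 6*(61/12) = 61/2 ≈ 30.500)
G = 36 (G = 9*4 = 36)
p*y + G = (61/2)*(1/2660) + 36 = 61/5320 + 36 = 191581/5320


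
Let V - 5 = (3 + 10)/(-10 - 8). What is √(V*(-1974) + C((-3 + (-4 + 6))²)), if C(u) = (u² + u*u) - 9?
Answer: I*√76062/3 ≈ 91.931*I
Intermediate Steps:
V = 77/18 (V = 5 + (3 + 10)/(-10 - 8) = 5 + 13/(-18) = 5 + 13*(-1/18) = 5 - 13/18 = 77/18 ≈ 4.2778)
C(u) = -9 + 2*u² (C(u) = (u² + u²) - 9 = 2*u² - 9 = -9 + 2*u²)
√(V*(-1974) + C((-3 + (-4 + 6))²)) = √((77/18)*(-1974) + (-9 + 2*((-3 + (-4 + 6))²)²)) = √(-25333/3 + (-9 + 2*((-3 + 2)²)²)) = √(-25333/3 + (-9 + 2*((-1)²)²)) = √(-25333/3 + (-9 + 2*1²)) = √(-25333/3 + (-9 + 2*1)) = √(-25333/3 + (-9 + 2)) = √(-25333/3 - 7) = √(-25354/3) = I*√76062/3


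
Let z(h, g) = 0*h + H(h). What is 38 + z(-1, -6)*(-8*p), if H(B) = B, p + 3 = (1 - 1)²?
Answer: 14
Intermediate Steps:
p = -3 (p = -3 + (1 - 1)² = -3 + 0² = -3 + 0 = -3)
z(h, g) = h (z(h, g) = 0*h + h = 0 + h = h)
38 + z(-1, -6)*(-8*p) = 38 - (-8)*(-3) = 38 - 1*24 = 38 - 24 = 14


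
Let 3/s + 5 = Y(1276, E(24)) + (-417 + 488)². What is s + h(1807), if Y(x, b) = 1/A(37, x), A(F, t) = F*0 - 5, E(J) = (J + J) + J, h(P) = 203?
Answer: 1703784/8393 ≈ 203.00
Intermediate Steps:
E(J) = 3*J (E(J) = 2*J + J = 3*J)
A(F, t) = -5 (A(F, t) = 0 - 5 = -5)
Y(x, b) = -⅕ (Y(x, b) = 1/(-5) = -⅕)
s = 5/8393 (s = 3/(-5 + (-⅕ + (-417 + 488)²)) = 3/(-5 + (-⅕ + 71²)) = 3/(-5 + (-⅕ + 5041)) = 3/(-5 + 25204/5) = 3/(25179/5) = 3*(5/25179) = 5/8393 ≈ 0.00059573)
s + h(1807) = 5/8393 + 203 = 1703784/8393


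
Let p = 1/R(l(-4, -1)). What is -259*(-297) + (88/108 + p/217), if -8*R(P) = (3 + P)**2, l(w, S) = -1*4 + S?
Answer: 450696577/5859 ≈ 76924.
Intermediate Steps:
l(w, S) = -4 + S
R(P) = -(3 + P)**2/8
p = -2 (p = 1/(-(3 + (-4 - 1))**2/8) = 1/(-(3 - 5)**2/8) = 1/(-1/8*(-2)**2) = 1/(-1/8*4) = 1/(-1/2) = -2)
-259*(-297) + (88/108 + p/217) = -259*(-297) + (88/108 - 2/217) = 76923 + (88*(1/108) - 2*1/217) = 76923 + (22/27 - 2/217) = 76923 + 4720/5859 = 450696577/5859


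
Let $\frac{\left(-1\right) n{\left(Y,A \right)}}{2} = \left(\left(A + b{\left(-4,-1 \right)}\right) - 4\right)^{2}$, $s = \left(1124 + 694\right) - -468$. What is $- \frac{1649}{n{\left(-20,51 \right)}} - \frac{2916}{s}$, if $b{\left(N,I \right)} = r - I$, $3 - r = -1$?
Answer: $- \frac{666673}{686816} \approx -0.97067$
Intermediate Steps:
$r = 4$ ($r = 3 - -1 = 3 + 1 = 4$)
$b{\left(N,I \right)} = 4 - I$
$s = 2286$ ($s = 1818 + 468 = 2286$)
$n{\left(Y,A \right)} = - 2 \left(1 + A\right)^{2}$ ($n{\left(Y,A \right)} = - 2 \left(\left(A + \left(4 - -1\right)\right) - 4\right)^{2} = - 2 \left(\left(A + \left(4 + 1\right)\right) - 4\right)^{2} = - 2 \left(\left(A + 5\right) - 4\right)^{2} = - 2 \left(\left(5 + A\right) - 4\right)^{2} = - 2 \left(1 + A\right)^{2}$)
$- \frac{1649}{n{\left(-20,51 \right)}} - \frac{2916}{s} = - \frac{1649}{\left(-2\right) \left(1 + 51\right)^{2}} - \frac{2916}{2286} = - \frac{1649}{\left(-2\right) 52^{2}} - \frac{162}{127} = - \frac{1649}{\left(-2\right) 2704} - \frac{162}{127} = - \frac{1649}{-5408} - \frac{162}{127} = \left(-1649\right) \left(- \frac{1}{5408}\right) - \frac{162}{127} = \frac{1649}{5408} - \frac{162}{127} = - \frac{666673}{686816}$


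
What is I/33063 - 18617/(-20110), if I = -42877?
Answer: -246722599/664896930 ≈ -0.37107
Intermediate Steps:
I/33063 - 18617/(-20110) = -42877/33063 - 18617/(-20110) = -42877*1/33063 - 18617*(-1/20110) = -42877/33063 + 18617/20110 = -246722599/664896930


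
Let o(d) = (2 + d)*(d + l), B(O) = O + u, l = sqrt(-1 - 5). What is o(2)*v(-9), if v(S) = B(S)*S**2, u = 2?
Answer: -4536 - 2268*I*sqrt(6) ≈ -4536.0 - 5555.4*I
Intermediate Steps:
l = I*sqrt(6) (l = sqrt(-6) = I*sqrt(6) ≈ 2.4495*I)
B(O) = 2 + O (B(O) = O + 2 = 2 + O)
o(d) = (2 + d)*(d + I*sqrt(6))
v(S) = S**2*(2 + S) (v(S) = (2 + S)*S**2 = S**2*(2 + S))
o(2)*v(-9) = (2**2 + 2*2 + 2*I*sqrt(6) + I*2*sqrt(6))*((-9)**2*(2 - 9)) = (4 + 4 + 2*I*sqrt(6) + 2*I*sqrt(6))*(81*(-7)) = (8 + 4*I*sqrt(6))*(-567) = -4536 - 2268*I*sqrt(6)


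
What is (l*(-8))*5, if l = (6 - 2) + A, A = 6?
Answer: -400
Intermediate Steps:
l = 10 (l = (6 - 2) + 6 = 4 + 6 = 10)
(l*(-8))*5 = (10*(-8))*5 = -80*5 = -400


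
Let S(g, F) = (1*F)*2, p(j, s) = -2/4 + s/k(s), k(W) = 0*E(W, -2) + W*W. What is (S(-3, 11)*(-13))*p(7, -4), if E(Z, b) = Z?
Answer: 429/2 ≈ 214.50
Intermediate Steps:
k(W) = W² (k(W) = 0*W + W*W = 0 + W² = W²)
p(j, s) = -½ + 1/s (p(j, s) = -2/4 + s/(s²) = -2*¼ + s/s² = -½ + 1/s)
S(g, F) = 2*F (S(g, F) = F*2 = 2*F)
(S(-3, 11)*(-13))*p(7, -4) = ((2*11)*(-13))*((½)*(2 - 1*(-4))/(-4)) = (22*(-13))*((½)*(-¼)*(2 + 4)) = -143*(-1)*6/4 = -286*(-¾) = 429/2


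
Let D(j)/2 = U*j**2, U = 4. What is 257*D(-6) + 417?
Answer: 74433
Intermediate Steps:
D(j) = 8*j**2 (D(j) = 2*(4*j**2) = 8*j**2)
257*D(-6) + 417 = 257*(8*(-6)**2) + 417 = 257*(8*36) + 417 = 257*288 + 417 = 74016 + 417 = 74433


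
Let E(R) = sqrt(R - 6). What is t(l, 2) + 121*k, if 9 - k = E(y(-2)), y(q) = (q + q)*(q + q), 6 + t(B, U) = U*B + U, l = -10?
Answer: 1065 - 121*sqrt(10) ≈ 682.36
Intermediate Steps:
t(B, U) = -6 + U + B*U (t(B, U) = -6 + (U*B + U) = -6 + (B*U + U) = -6 + (U + B*U) = -6 + U + B*U)
y(q) = 4*q**2 (y(q) = (2*q)*(2*q) = 4*q**2)
E(R) = sqrt(-6 + R)
k = 9 - sqrt(10) (k = 9 - sqrt(-6 + 4*(-2)**2) = 9 - sqrt(-6 + 4*4) = 9 - sqrt(-6 + 16) = 9 - sqrt(10) ≈ 5.8377)
t(l, 2) + 121*k = (-6 + 2 - 10*2) + 121*(9 - sqrt(10)) = (-6 + 2 - 20) + (1089 - 121*sqrt(10)) = -24 + (1089 - 121*sqrt(10)) = 1065 - 121*sqrt(10)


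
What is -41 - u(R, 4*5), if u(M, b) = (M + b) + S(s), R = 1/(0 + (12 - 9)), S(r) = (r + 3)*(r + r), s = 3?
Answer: -292/3 ≈ -97.333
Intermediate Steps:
S(r) = 2*r*(3 + r) (S(r) = (3 + r)*(2*r) = 2*r*(3 + r))
R = ⅓ (R = 1/(0 + 3) = 1/3 = ⅓ ≈ 0.33333)
u(M, b) = 36 + M + b (u(M, b) = (M + b) + 2*3*(3 + 3) = (M + b) + 2*3*6 = (M + b) + 36 = 36 + M + b)
-41 - u(R, 4*5) = -41 - (36 + ⅓ + 4*5) = -41 - (36 + ⅓ + 20) = -41 - 1*169/3 = -41 - 169/3 = -292/3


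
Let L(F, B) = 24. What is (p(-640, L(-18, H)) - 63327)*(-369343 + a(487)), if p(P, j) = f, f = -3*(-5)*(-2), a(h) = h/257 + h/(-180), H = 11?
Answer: 360835953775801/15420 ≈ 2.3401e+10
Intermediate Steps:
a(h) = -77*h/46260 (a(h) = h*(1/257) + h*(-1/180) = h/257 - h/180 = -77*h/46260)
f = -30 (f = 15*(-2) = -30)
p(P, j) = -30
(p(-640, L(-18, H)) - 63327)*(-369343 + a(487)) = (-30 - 63327)*(-369343 - 77/46260*487) = -63357*(-369343 - 37499/46260) = -63357*(-17085844679/46260) = 360835953775801/15420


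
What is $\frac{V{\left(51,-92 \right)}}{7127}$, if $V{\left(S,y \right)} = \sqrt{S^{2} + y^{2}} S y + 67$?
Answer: $\frac{67}{7127} - \frac{4692 \sqrt{11065}}{7127} \approx -69.242$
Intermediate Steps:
$V{\left(S,y \right)} = 67 + S y \sqrt{S^{2} + y^{2}}$ ($V{\left(S,y \right)} = S \sqrt{S^{2} + y^{2}} y + 67 = S y \sqrt{S^{2} + y^{2}} + 67 = 67 + S y \sqrt{S^{2} + y^{2}}$)
$\frac{V{\left(51,-92 \right)}}{7127} = \frac{67 + 51 \left(-92\right) \sqrt{51^{2} + \left(-92\right)^{2}}}{7127} = \left(67 + 51 \left(-92\right) \sqrt{2601 + 8464}\right) \frac{1}{7127} = \left(67 + 51 \left(-92\right) \sqrt{11065}\right) \frac{1}{7127} = \left(67 - 4692 \sqrt{11065}\right) \frac{1}{7127} = \frac{67}{7127} - \frac{4692 \sqrt{11065}}{7127}$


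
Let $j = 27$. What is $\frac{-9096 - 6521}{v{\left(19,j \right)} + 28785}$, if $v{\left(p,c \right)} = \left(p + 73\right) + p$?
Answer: $- \frac{2231}{4128} \approx -0.54046$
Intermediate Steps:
$v{\left(p,c \right)} = 73 + 2 p$ ($v{\left(p,c \right)} = \left(73 + p\right) + p = 73 + 2 p$)
$\frac{-9096 - 6521}{v{\left(19,j \right)} + 28785} = \frac{-9096 - 6521}{\left(73 + 2 \cdot 19\right) + 28785} = - \frac{15617}{\left(73 + 38\right) + 28785} = - \frac{15617}{111 + 28785} = - \frac{15617}{28896} = \left(-15617\right) \frac{1}{28896} = - \frac{2231}{4128}$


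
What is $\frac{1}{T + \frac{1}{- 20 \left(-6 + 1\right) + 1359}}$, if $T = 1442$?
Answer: $\frac{1459}{2103879} \approx 0.00069348$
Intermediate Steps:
$\frac{1}{T + \frac{1}{- 20 \left(-6 + 1\right) + 1359}} = \frac{1}{1442 + \frac{1}{- 20 \left(-6 + 1\right) + 1359}} = \frac{1}{1442 + \frac{1}{\left(-20\right) \left(-5\right) + 1359}} = \frac{1}{1442 + \frac{1}{100 + 1359}} = \frac{1}{1442 + \frac{1}{1459}} = \frac{1}{\frac{2103879}{1459}} = \frac{1459}{2103879}$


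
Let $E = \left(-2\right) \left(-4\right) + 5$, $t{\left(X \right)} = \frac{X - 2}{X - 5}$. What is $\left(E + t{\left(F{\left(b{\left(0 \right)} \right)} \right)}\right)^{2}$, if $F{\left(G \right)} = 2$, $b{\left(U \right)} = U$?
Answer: $169$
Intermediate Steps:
$t{\left(X \right)} = \frac{-2 + X}{-5 + X}$
$E = 13$ ($E = 8 + 5 = 13$)
$\left(E + t{\left(F{\left(b{\left(0 \right)} \right)} \right)}\right)^{2} = \left(13 + \frac{-2 + 2}{-5 + 2}\right)^{2} = \left(13 + \frac{1}{-3} \cdot 0\right)^{2} = \left(13 - 0\right)^{2} = \left(13 + 0\right)^{2} = 13^{2} = 169$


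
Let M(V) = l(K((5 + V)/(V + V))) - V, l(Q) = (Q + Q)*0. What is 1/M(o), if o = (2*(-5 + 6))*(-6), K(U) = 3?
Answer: 1/12 ≈ 0.083333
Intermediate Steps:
l(Q) = 0 (l(Q) = (2*Q)*0 = 0)
o = -12 (o = (2*1)*(-6) = 2*(-6) = -12)
M(V) = -V (M(V) = 0 - V = -V)
1/M(o) = 1/(-1*(-12)) = 1/12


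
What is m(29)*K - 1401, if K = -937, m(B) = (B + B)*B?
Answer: -1577435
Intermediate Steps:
m(B) = 2*B² (m(B) = (2*B)*B = 2*B²)
m(29)*K - 1401 = (2*29²)*(-937) - 1401 = (2*841)*(-937) - 1401 = 1682*(-937) - 1401 = -1576034 - 1401 = -1577435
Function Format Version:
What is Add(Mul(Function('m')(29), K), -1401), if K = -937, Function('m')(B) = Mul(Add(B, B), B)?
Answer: -1577435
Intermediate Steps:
Function('m')(B) = Mul(2, Pow(B, 2)) (Function('m')(B) = Mul(Mul(2, B), B) = Mul(2, Pow(B, 2)))
Add(Mul(Function('m')(29), K), -1401) = Add(Mul(Mul(2, Pow(29, 2)), -937), -1401) = Add(Mul(Mul(2, 841), -937), -1401) = Add(Mul(1682, -937), -1401) = Add(-1576034, -1401) = -1577435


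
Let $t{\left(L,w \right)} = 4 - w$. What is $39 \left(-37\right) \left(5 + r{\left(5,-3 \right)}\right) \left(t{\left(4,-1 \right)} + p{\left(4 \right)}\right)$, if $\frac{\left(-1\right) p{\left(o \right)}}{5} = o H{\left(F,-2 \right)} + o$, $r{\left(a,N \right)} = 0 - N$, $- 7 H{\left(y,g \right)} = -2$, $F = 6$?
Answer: $\frac{1673880}{7} \approx 2.3913 \cdot 10^{5}$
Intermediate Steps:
$H{\left(y,g \right)} = \frac{2}{7}$ ($H{\left(y,g \right)} = \left(- \frac{1}{7}\right) \left(-2\right) = \frac{2}{7}$)
$r{\left(a,N \right)} = - N$
$p{\left(o \right)} = - \frac{45 o}{7}$ ($p{\left(o \right)} = - 5 \left(o \frac{2}{7} + o\right) = - 5 \left(\frac{2 o}{7} + o\right) = - 5 \frac{9 o}{7} = - \frac{45 o}{7}$)
$39 \left(-37\right) \left(5 + r{\left(5,-3 \right)}\right) \left(t{\left(4,-1 \right)} + p{\left(4 \right)}\right) = 39 \left(-37\right) \left(5 - -3\right) \left(\left(4 - -1\right) - \frac{180}{7}\right) = - 1443 \left(5 + 3\right) \left(\left(4 + 1\right) - \frac{180}{7}\right) = - 1443 \cdot 8 \left(5 - \frac{180}{7}\right) = - 1443 \cdot 8 \left(- \frac{145}{7}\right) = \left(-1443\right) \left(- \frac{1160}{7}\right) = \frac{1673880}{7}$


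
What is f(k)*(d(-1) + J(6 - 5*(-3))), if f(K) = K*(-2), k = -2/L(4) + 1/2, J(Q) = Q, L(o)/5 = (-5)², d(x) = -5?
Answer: -1936/125 ≈ -15.488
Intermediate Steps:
L(o) = 125 (L(o) = 5*(-5)² = 5*25 = 125)
k = 121/250 (k = -2/125 + 1/2 = -2*1/125 + 1*(½) = -2/125 + ½ = 121/250 ≈ 0.48400)
f(K) = -2*K
f(k)*(d(-1) + J(6 - 5*(-3))) = (-2*121/250)*(-5 + (6 - 5*(-3))) = -121*(-5 + (6 + 15))/125 = -121*(-5 + 21)/125 = -121/125*16 = -1936/125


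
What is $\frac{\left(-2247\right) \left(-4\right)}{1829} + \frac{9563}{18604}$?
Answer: $\frac{184703479}{34026716} \approx 5.4282$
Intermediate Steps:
$\frac{\left(-2247\right) \left(-4\right)}{1829} + \frac{9563}{18604} = 8988 \cdot \frac{1}{1829} + 9563 \cdot \frac{1}{18604} = \frac{8988}{1829} + \frac{9563}{18604} = \frac{184703479}{34026716}$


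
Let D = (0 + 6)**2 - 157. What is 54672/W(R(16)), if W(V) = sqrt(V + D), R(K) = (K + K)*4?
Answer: 54672*sqrt(7)/7 ≈ 20664.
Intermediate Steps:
R(K) = 8*K (R(K) = (2*K)*4 = 8*K)
D = -121 (D = 6**2 - 157 = 36 - 157 = -121)
W(V) = sqrt(-121 + V) (W(V) = sqrt(V - 121) = sqrt(-121 + V))
54672/W(R(16)) = 54672/(sqrt(-121 + 8*16)) = 54672/(sqrt(-121 + 128)) = 54672/(sqrt(7)) = 54672*(sqrt(7)/7) = 54672*sqrt(7)/7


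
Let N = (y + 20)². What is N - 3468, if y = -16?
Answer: -3452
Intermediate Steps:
N = 16 (N = (-16 + 20)² = 4² = 16)
N - 3468 = 16 - 3468 = -3452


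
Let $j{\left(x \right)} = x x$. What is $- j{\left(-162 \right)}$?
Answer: $-26244$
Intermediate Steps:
$j{\left(x \right)} = x^{2}$
$- j{\left(-162 \right)} = - \left(-162\right)^{2} = \left(-1\right) 26244 = -26244$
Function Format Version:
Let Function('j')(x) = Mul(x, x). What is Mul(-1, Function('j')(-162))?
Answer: -26244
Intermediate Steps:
Function('j')(x) = Pow(x, 2)
Mul(-1, Function('j')(-162)) = Mul(-1, Pow(-162, 2)) = Mul(-1, 26244) = -26244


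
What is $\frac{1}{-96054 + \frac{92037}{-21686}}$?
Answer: $- \frac{21686}{2083119081} \approx -1.041 \cdot 10^{-5}$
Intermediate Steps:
$\frac{1}{-96054 + \frac{92037}{-21686}} = \frac{1}{-96054 + 92037 \left(- \frac{1}{21686}\right)} = \frac{1}{-96054 - \frac{92037}{21686}} = \frac{1}{- \frac{2083119081}{21686}} = - \frac{21686}{2083119081}$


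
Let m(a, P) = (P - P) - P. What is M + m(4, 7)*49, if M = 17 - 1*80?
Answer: -406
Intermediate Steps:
m(a, P) = -P (m(a, P) = 0 - P = -P)
M = -63 (M = 17 - 80 = -63)
M + m(4, 7)*49 = -63 - 1*7*49 = -63 - 7*49 = -63 - 343 = -406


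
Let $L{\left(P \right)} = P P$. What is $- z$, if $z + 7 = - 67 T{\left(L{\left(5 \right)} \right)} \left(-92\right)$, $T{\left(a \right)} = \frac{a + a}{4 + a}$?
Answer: $- \frac{307997}{29} \approx -10621.0$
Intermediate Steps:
$L{\left(P \right)} = P^{2}$
$T{\left(a \right)} = \frac{2 a}{4 + a}$
$z = \frac{307997}{29}$ ($z = -7 + - 67 \frac{2 \cdot 5^{2}}{4 + 5^{2}} \left(-92\right) = -7 + - 67 \cdot 2 \cdot 25 \frac{1}{4 + 25} \left(-92\right) = -7 + - 67 \cdot 2 \cdot 25 \cdot \frac{1}{29} \left(-92\right) = -7 + \left(-67\right) \frac{50}{29} \left(-92\right) = -7 - - \frac{308200}{29} = -7 + \frac{308200}{29} = \frac{307997}{29} \approx 10621.0$)
$- z = \left(-1\right) \frac{307997}{29} = - \frac{307997}{29}$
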